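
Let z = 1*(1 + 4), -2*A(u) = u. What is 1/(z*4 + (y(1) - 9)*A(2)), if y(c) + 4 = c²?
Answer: 1/32 ≈ 0.031250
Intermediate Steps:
y(c) = -4 + c²
A(u) = -u/2
z = 5 (z = 1*5 = 5)
1/(z*4 + (y(1) - 9)*A(2)) = 1/(5*4 + ((-4 + 1²) - 9)*(-½*2)) = 1/(20 + ((-4 + 1) - 9)*(-1)) = 1/(20 + (-3 - 9)*(-1)) = 1/(20 - 12*(-1)) = 1/(20 + 12) = 1/32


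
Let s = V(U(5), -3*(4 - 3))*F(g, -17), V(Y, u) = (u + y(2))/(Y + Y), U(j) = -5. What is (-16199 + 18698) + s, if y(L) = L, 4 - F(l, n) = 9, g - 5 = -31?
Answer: 4997/2 ≈ 2498.5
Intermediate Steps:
g = -26 (g = 5 - 31 = -26)
F(l, n) = -5 (F(l, n) = 4 - 1*9 = 4 - 9 = -5)
V(Y, u) = (2 + u)/(2*Y) (V(Y, u) = (u + 2)/(Y + Y) = (2 + u)/((2*Y)) = (2 + u)*(1/(2*Y)) = (2 + u)/(2*Y))
s = -½ (s = ((½)*(2 - 3*(4 - 3))/(-5))*(-5) = ((½)*(-⅕)*(2 - 3*1))*(-5) = ((½)*(-⅕)*(2 - 3))*(-5) = ((½)*(-⅕)*(-1))*(-5) = (⅒)*(-5) = -½ ≈ -0.50000)
(-16199 + 18698) + s = (-16199 + 18698) - ½ = 2499 - ½ = 4997/2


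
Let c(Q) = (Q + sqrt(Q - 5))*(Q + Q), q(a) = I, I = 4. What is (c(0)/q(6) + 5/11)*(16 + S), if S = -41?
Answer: -125/11 ≈ -11.364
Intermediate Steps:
q(a) = 4
c(Q) = 2*Q*(Q + sqrt(-5 + Q)) (c(Q) = (Q + sqrt(-5 + Q))*(2*Q) = 2*Q*(Q + sqrt(-5 + Q)))
(c(0)/q(6) + 5/11)*(16 + S) = ((2*0*(0 + sqrt(-5 + 0)))/4 + 5/11)*(16 - 41) = ((2*0*(0 + sqrt(-5)))*(1/4) + 5*(1/11))*(-25) = ((2*0*(0 + I*sqrt(5)))*(1/4) + 5/11)*(-25) = ((2*0*(I*sqrt(5)))*(1/4) + 5/11)*(-25) = (0*(1/4) + 5/11)*(-25) = (0 + 5/11)*(-25) = (5/11)*(-25) = -125/11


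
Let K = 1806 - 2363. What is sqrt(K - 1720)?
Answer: 3*I*sqrt(253) ≈ 47.718*I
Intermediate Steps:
K = -557
sqrt(K - 1720) = sqrt(-557 - 1720) = sqrt(-2277) = 3*I*sqrt(253)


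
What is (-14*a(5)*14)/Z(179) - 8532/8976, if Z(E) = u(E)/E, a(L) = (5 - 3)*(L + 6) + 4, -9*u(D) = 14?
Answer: 438629481/748 ≈ 5.8640e+5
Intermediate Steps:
u(D) = -14/9 (u(D) = -1/9*14 = -14/9)
a(L) = 16 + 2*L (a(L) = 2*(6 + L) + 4 = (12 + 2*L) + 4 = 16 + 2*L)
Z(E) = -14/(9*E)
(-14*a(5)*14)/Z(179) - 8532/8976 = (-14*(16 + 2*5)*14)/((-14/9/179)) - 8532/8976 = (-14*(16 + 10)*14)/((-14/9*1/179)) - 8532*1/8976 = (-14*26*14)/(-14/1611) - 711/748 = -364*14*(-1611/14) - 711/748 = -5096*(-1611/14) - 711/748 = 586404 - 711/748 = 438629481/748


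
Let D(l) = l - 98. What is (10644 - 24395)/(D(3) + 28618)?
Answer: -13751/28523 ≈ -0.48210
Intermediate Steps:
D(l) = -98 + l
(10644 - 24395)/(D(3) + 28618) = (10644 - 24395)/((-98 + 3) + 28618) = -13751/(-95 + 28618) = -13751/28523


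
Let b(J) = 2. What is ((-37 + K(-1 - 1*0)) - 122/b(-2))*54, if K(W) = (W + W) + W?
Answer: -5454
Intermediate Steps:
K(W) = 3*W (K(W) = 2*W + W = 3*W)
((-37 + K(-1 - 1*0)) - 122/b(-2))*54 = ((-37 + 3*(-1 - 1*0)) - 122/2)*54 = ((-37 + 3*(-1 + 0)) - 122*½)*54 = ((-37 + 3*(-1)) - 61)*54 = ((-37 - 3) - 61)*54 = (-40 - 61)*54 = -101*54 = -5454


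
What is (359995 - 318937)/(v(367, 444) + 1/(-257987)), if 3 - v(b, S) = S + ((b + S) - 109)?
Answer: -5296215123/147439571 ≈ -35.921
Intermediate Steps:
v(b, S) = 112 - b - 2*S (v(b, S) = 3 - (S + ((b + S) - 109)) = 3 - (S + ((S + b) - 109)) = 3 - (S + (-109 + S + b)) = 3 - (-109 + b + 2*S) = 3 + (109 - b - 2*S) = 112 - b - 2*S)
(359995 - 318937)/(v(367, 444) + 1/(-257987)) = (359995 - 318937)/((112 - 1*367 - 2*444) + 1/(-257987)) = 41058/((112 - 367 - 888) - 1/257987) = 41058/(-1143 - 1/257987) = 41058/(-294879142/257987) = 41058*(-257987/294879142) = -5296215123/147439571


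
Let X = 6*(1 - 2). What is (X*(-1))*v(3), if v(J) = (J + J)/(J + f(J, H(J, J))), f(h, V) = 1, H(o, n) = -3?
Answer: 9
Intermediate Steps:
X = -6 (X = 6*(-1) = -6)
v(J) = 2*J/(1 + J) (v(J) = (J + J)/(J + 1) = (2*J)/(1 + J) = 2*J/(1 + J))
(X*(-1))*v(3) = (-6*(-1))*(2*3/(1 + 3)) = 6*(2*3/4) = 6*(2*3*(1/4)) = 6*(3/2) = 9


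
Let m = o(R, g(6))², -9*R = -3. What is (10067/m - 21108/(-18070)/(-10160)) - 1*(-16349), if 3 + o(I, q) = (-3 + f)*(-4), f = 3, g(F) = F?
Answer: 7215501294907/413080200 ≈ 17468.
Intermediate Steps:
R = ⅓ (R = -⅑*(-3) = ⅓ ≈ 0.33333)
o(I, q) = -3 (o(I, q) = -3 + (-3 + 3)*(-4) = -3 + 0*(-4) = -3 + 0 = -3)
m = 9 (m = (-3)² = 9)
(10067/m - 21108/(-18070)/(-10160)) - 1*(-16349) = (10067/9 - 21108/(-18070)/(-10160)) - 1*(-16349) = (10067*(⅑) - 21108*(-1/18070)*(-1/10160)) + 16349 = (10067/9 + (10554/9035)*(-1/10160)) + 16349 = (10067/9 - 5277/45897800) + 16349 = 462053105107/413080200 + 16349 = 7215501294907/413080200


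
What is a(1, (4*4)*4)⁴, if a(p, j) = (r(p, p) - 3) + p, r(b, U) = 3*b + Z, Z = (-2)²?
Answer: 625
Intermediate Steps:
Z = 4
r(b, U) = 4 + 3*b (r(b, U) = 3*b + 4 = 4 + 3*b)
a(p, j) = 1 + 4*p (a(p, j) = ((4 + 3*p) - 3) + p = (1 + 3*p) + p = 1 + 4*p)
a(1, (4*4)*4)⁴ = (1 + 4*1)⁴ = (1 + 4)⁴ = 5⁴ = 625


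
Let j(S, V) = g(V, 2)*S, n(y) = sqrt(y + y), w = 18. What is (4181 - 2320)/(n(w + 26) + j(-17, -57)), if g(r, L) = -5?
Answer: 158185/7137 - 3722*sqrt(22)/7137 ≈ 19.718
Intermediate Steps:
n(y) = sqrt(2)*sqrt(y) (n(y) = sqrt(2*y) = sqrt(2)*sqrt(y))
j(S, V) = -5*S
(4181 - 2320)/(n(w + 26) + j(-17, -57)) = (4181 - 2320)/(sqrt(2)*sqrt(18 + 26) - 5*(-17)) = 1861/(sqrt(2)*sqrt(44) + 85) = 1861/(sqrt(2)*(2*sqrt(11)) + 85) = 1861/(2*sqrt(22) + 85) = 1861/(85 + 2*sqrt(22))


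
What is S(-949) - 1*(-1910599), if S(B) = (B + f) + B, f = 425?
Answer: 1909126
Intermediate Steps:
S(B) = 425 + 2*B (S(B) = (B + 425) + B = (425 + B) + B = 425 + 2*B)
S(-949) - 1*(-1910599) = (425 + 2*(-949)) - 1*(-1910599) = (425 - 1898) + 1910599 = -1473 + 1910599 = 1909126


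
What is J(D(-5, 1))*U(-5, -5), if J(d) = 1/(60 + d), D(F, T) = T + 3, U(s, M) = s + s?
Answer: -5/32 ≈ -0.15625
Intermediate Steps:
U(s, M) = 2*s
D(F, T) = 3 + T
J(D(-5, 1))*U(-5, -5) = (2*(-5))/(60 + (3 + 1)) = -10/(60 + 4) = -10/64 = (1/64)*(-10) = -5/32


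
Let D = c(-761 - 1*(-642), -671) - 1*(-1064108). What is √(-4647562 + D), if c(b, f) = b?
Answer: I*√3583573 ≈ 1893.0*I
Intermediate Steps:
D = 1063989 (D = (-761 - 1*(-642)) - 1*(-1064108) = (-761 + 642) + 1064108 = -119 + 1064108 = 1063989)
√(-4647562 + D) = √(-4647562 + 1063989) = √(-3583573) = I*√3583573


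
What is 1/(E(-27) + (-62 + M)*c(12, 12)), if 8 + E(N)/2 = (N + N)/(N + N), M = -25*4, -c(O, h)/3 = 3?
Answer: 1/1444 ≈ 0.00069252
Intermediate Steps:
c(O, h) = -9 (c(O, h) = -3*3 = -9)
M = -100
E(N) = -14 (E(N) = -16 + 2*((N + N)/(N + N)) = -16 + 2*((2*N)/((2*N))) = -16 + 2*((2*N)*(1/(2*N))) = -16 + 2*1 = -16 + 2 = -14)
1/(E(-27) + (-62 + M)*c(12, 12)) = 1/(-14 + (-62 - 100)*(-9)) = 1/(-14 - 162*(-9)) = 1/(-14 + 1458) = 1/1444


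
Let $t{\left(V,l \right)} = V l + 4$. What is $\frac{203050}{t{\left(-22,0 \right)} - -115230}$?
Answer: $\frac{101525}{57617} \approx 1.7621$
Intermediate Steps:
$t{\left(V,l \right)} = 4 + V l$
$\frac{203050}{t{\left(-22,0 \right)} - -115230} = \frac{203050}{\left(4 - 0\right) - -115230} = \frac{203050}{\left(4 + 0\right) + 115230} = \frac{203050}{4 + 115230} = \frac{203050}{115234} = 203050 \cdot \frac{1}{115234} = \frac{101525}{57617}$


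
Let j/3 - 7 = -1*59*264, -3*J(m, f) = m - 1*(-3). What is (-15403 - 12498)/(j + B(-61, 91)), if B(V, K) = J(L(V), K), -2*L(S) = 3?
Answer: 55802/93415 ≈ 0.59736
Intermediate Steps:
L(S) = -3/2 (L(S) = -1/2*3 = -3/2)
J(m, f) = -1 - m/3 (J(m, f) = -(m - 1*(-3))/3 = -(m + 3)/3 = -(3 + m)/3 = -1 - m/3)
B(V, K) = -1/2 (B(V, K) = -1 - 1/3*(-3/2) = -1 + 1/2 = -1/2)
j = -46707 (j = 21 + 3*(-1*59*264) = 21 + 3*(-59*264) = 21 + 3*(-15576) = 21 - 46728 = -46707)
(-15403 - 12498)/(j + B(-61, 91)) = (-15403 - 12498)/(-46707 - 1/2) = -27901/(-93415/2) = -27901*(-2/93415) = 55802/93415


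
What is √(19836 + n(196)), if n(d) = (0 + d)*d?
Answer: 2*√14563 ≈ 241.35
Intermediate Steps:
n(d) = d² (n(d) = d*d = d²)
√(19836 + n(196)) = √(19836 + 196²) = √(19836 + 38416) = √58252 = 2*√14563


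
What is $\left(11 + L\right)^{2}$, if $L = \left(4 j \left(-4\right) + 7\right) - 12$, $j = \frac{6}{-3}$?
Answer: $1444$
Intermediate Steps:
$j = -2$ ($j = 6 \left(- \frac{1}{3}\right) = -2$)
$L = 27$ ($L = \left(4 \left(-2\right) \left(-4\right) + 7\right) - 12 = \left(\left(-8\right) \left(-4\right) + 7\right) - 12 = \left(32 + 7\right) - 12 = 39 - 12 = 27$)
$\left(11 + L\right)^{2} = \left(11 + 27\right)^{2} = 38^{2} = 1444$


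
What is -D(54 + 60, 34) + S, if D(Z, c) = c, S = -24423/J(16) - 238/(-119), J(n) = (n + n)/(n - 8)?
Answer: -24551/4 ≈ -6137.8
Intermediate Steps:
J(n) = 2*n/(-8 + n) (J(n) = (2*n)/(-8 + n) = 2*n/(-8 + n))
S = -24415/4 (S = -24423/(2*16/(-8 + 16)) - 238/(-119) = -24423/(2*16/8) - 238*(-1/119) = -24423/(2*16*(⅛)) + 2 = -24423/4 + 2 = -24415/4 ≈ -6103.8)
-D(54 + 60, 34) + S = -1*34 - 24415/4 = -34 - 24415/4 = -24551/4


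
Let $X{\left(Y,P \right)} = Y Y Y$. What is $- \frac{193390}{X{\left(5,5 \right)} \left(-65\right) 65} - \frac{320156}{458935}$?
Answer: $- \frac{3213157914}{9695001875} \approx -0.33142$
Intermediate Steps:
$X{\left(Y,P \right)} = Y^{3}$ ($X{\left(Y,P \right)} = Y^{2} Y = Y^{3}$)
$- \frac{193390}{X{\left(5,5 \right)} \left(-65\right) 65} - \frac{320156}{458935} = - \frac{193390}{5^{3} \left(-65\right) 65} - \frac{320156}{458935} = - \frac{193390}{125 \left(-65\right) 65} - \frac{320156}{458935} = - \frac{193390}{\left(-8125\right) 65} - \frac{320156}{458935} = - \frac{193390}{-528125} - \frac{320156}{458935} = \left(-193390\right) \left(- \frac{1}{528125}\right) - \frac{320156}{458935} = \frac{38678}{105625} - \frac{320156}{458935} = - \frac{3213157914}{9695001875}$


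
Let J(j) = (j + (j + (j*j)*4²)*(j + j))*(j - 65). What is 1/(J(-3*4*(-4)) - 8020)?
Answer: -1/60249220 ≈ -1.6598e-8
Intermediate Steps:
J(j) = (-65 + j)*(j + 2*j*(j + 16*j²)) (J(j) = (j + (j + j²*16)*(2*j))*(-65 + j) = (j + (j + 16*j²)*(2*j))*(-65 + j) = (j + 2*j*(j + 16*j²))*(-65 + j) = (-65 + j)*(j + 2*j*(j + 16*j²)))
1/(J(-3*4*(-4)) - 8020) = 1/((-3*4*(-4))*(-65 - 2078*(-3*4*(-4))² - 129*(-3*4)*(-4) + 32*(-3*4*(-4))³) - 8020) = 1/((-12*(-4))*(-65 - 2078*(-12*(-4))² - (-1548)*(-4) + 32*(-12*(-4))³) - 8020) = 1/(48*(-65 - 2078*48² - 129*48 + 32*48³) - 8020) = 1/(48*(-65 - 2078*2304 - 6192 + 32*110592) - 8020) = 1/(48*(-65 - 4787712 - 6192 + 3538944) - 8020) = 1/(48*(-1255025) - 8020) = 1/(-60241200 - 8020) = 1/(-60249220) = -1/60249220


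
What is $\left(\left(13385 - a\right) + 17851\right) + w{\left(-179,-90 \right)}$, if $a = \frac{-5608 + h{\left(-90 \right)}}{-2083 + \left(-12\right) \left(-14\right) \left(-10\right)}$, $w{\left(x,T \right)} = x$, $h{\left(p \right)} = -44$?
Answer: $\frac{116861839}{3763} \approx 31056.0$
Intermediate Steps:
$a = \frac{5652}{3763}$ ($a = \frac{-5608 - 44}{-2083 + \left(-12\right) \left(-14\right) \left(-10\right)} = - \frac{5652}{-2083 + 168 \left(-10\right)} = - \frac{5652}{-2083 - 1680} = - \frac{5652}{-3763} = \left(-5652\right) \left(- \frac{1}{3763}\right) = \frac{5652}{3763} \approx 1.502$)
$\left(\left(13385 - a\right) + 17851\right) + w{\left(-179,-90 \right)} = \left(\left(13385 - \frac{5652}{3763}\right) + 17851\right) - 179 = \left(\frac{50362103}{3763} + 17851\right) - 179 = \frac{117535416}{3763} - 179 = \frac{116861839}{3763}$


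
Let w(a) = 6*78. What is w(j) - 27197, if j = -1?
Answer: -26729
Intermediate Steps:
w(a) = 468
w(j) - 27197 = 468 - 27197 = -26729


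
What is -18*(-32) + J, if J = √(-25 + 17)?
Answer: 576 + 2*I*√2 ≈ 576.0 + 2.8284*I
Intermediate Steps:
J = 2*I*√2 (J = √(-8) = 2*I*√2 ≈ 2.8284*I)
-18*(-32) + J = -18*(-32) + 2*I*√2 = 576 + 2*I*√2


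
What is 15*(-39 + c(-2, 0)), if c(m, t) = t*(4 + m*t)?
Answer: -585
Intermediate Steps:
15*(-39 + c(-2, 0)) = 15*(-39 + 0*(4 - 2*0)) = 15*(-39 + 0*(4 + 0)) = 15*(-39 + 0*4) = 15*(-39 + 0) = 15*(-39) = -585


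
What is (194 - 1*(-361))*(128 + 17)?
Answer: 80475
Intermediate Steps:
(194 - 1*(-361))*(128 + 17) = (194 + 361)*145 = 555*145 = 80475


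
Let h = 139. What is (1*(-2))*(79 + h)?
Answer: -436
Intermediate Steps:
(1*(-2))*(79 + h) = (1*(-2))*(79 + 139) = -2*218 = -436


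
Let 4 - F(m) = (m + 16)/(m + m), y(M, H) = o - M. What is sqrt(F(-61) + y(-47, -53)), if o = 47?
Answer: sqrt(1453142)/122 ≈ 9.8808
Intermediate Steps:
y(M, H) = 47 - M
F(m) = 4 - (16 + m)/(2*m) (F(m) = 4 - (m + 16)/(m + m) = 4 - (16 + m)/(2*m))
sqrt(F(-61) + y(-47, -53)) = sqrt((7/2 - 8/(-61)) + (47 - 1*(-47))) = sqrt((7/2 - 8*(-1/61)) + (47 + 47)) = sqrt((7/2 + 8/61) + 94) = sqrt(443/122 + 94) = sqrt(11911/122) = sqrt(1453142)/122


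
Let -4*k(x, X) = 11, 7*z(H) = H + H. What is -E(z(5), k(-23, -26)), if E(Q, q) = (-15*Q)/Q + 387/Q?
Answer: -2559/10 ≈ -255.90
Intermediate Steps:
z(H) = 2*H/7 (z(H) = (H + H)/7 = (2*H)/7 = 2*H/7)
k(x, X) = -11/4 (k(x, X) = -1/4*11 = -11/4)
E(Q, q) = -15 + 387/Q
-E(z(5), k(-23, -26)) = -(-15 + 387/(((2/7)*5))) = -(-15 + 387/(10/7)) = -(-15 + 387*(7/10)) = -(-15 + 2709/10) = -1*2559/10 = -2559/10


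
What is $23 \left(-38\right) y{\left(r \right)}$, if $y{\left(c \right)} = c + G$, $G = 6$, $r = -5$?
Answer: $-874$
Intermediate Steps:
$y{\left(c \right)} = 6 + c$ ($y{\left(c \right)} = c + 6 = 6 + c$)
$23 \left(-38\right) y{\left(r \right)} = 23 \left(-38\right) \left(6 - 5\right) = \left(-874\right) 1 = -874$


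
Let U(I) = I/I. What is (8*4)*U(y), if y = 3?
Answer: 32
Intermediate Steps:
U(I) = 1
(8*4)*U(y) = (8*4)*1 = 32*1 = 32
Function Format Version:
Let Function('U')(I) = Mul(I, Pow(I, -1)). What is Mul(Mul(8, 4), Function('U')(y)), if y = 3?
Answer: 32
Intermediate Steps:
Function('U')(I) = 1
Mul(Mul(8, 4), Function('U')(y)) = Mul(Mul(8, 4), 1) = Mul(32, 1) = 32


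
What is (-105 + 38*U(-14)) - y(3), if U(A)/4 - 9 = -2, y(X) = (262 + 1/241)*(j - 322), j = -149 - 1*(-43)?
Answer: 27256323/241 ≈ 1.1310e+5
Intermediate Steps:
j = -106 (j = -149 + 43 = -106)
y(X) = -27025204/241 (y(X) = (262 + 1/241)*(-106 - 322) = (262 + 1/241)*(-428) = (63143/241)*(-428) = -27025204/241)
U(A) = 28 (U(A) = 36 + 4*(-2) = 36 - 8 = 28)
(-105 + 38*U(-14)) - y(3) = (-105 + 38*28) - 1*(-27025204/241) = (-105 + 1064) + 27025204/241 = 959 + 27025204/241 = 27256323/241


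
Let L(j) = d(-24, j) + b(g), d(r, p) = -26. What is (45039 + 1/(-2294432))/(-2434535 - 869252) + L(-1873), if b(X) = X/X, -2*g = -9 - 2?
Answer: -189611204272447/7580314613984 ≈ -25.014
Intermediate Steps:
g = 11/2 (g = -(-9 - 2)/2 = -½*(-11) = 11/2 ≈ 5.5000)
b(X) = 1
L(j) = -25 (L(j) = -26 + 1 = -25)
(45039 + 1/(-2294432))/(-2434535 - 869252) + L(-1873) = (45039 + 1/(-2294432))/(-2434535 - 869252) - 25 = (45039 - 1/2294432)/(-3303787) - 25 = (103338922847/2294432)*(-1/3303787) - 25 = -103338922847/7580314613984 - 25 = -189611204272447/7580314613984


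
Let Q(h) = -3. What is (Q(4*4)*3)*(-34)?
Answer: 306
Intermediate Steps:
(Q(4*4)*3)*(-34) = -3*3*(-34) = -9*(-34) = 306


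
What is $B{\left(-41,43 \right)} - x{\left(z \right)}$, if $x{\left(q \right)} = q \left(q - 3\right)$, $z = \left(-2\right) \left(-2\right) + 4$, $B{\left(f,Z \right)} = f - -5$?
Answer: $-76$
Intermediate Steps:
$B{\left(f,Z \right)} = 5 + f$ ($B{\left(f,Z \right)} = f + 5 = 5 + f$)
$z = 8$ ($z = 4 + 4 = 8$)
$x{\left(q \right)} = q \left(-3 + q\right)$
$B{\left(-41,43 \right)} - x{\left(z \right)} = \left(5 - 41\right) - 8 \left(-3 + 8\right) = -36 - 8 \cdot 5 = -36 - 40 = -76$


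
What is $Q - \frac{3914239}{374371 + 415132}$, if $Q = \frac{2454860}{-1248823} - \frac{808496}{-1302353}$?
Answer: $- \frac{622548493210243089}{98773407357299389} \approx -6.3028$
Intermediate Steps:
$Q = - \frac{168263529644}{125108336963}$ ($Q = 2454860 \left(- \frac{1}{1248823}\right) - - \frac{62192}{100181} = - \frac{2454860}{1248823} + \frac{62192}{100181} = - \frac{168263529644}{125108336963} \approx -1.3449$)
$Q - \frac{3914239}{374371 + 415132} = - \frac{168263529644}{125108336963} - \frac{3914239}{374371 + 415132} = - \frac{168263529644}{125108336963} - \frac{3914239}{789503} = - \frac{622548493210243089}{98773407357299389}$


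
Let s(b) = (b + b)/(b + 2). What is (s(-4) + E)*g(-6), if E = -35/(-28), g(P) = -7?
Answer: -147/4 ≈ -36.750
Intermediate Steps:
s(b) = 2*b/(2 + b) (s(b) = (2*b)/(2 + b) = 2*b/(2 + b))
E = 5/4 (E = -35*(-1/28) = 5/4 ≈ 1.2500)
(s(-4) + E)*g(-6) = (2*(-4)/(2 - 4) + 5/4)*(-7) = (2*(-4)/(-2) + 5/4)*(-7) = (2*(-4)*(-½) + 5/4)*(-7) = (4 + 5/4)*(-7) = (21/4)*(-7) = -147/4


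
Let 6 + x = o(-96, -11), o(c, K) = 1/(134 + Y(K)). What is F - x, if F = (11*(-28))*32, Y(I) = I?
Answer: -1211551/123 ≈ -9850.0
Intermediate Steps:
o(c, K) = 1/(134 + K)
x = -737/123 (x = -6 + 1/(134 - 11) = -6 + 1/123 = -737/123 ≈ -5.9919)
F = -9856 (F = -308*32 = -9856)
F - x = -9856 - 1*(-737/123) = -9856 + 737/123 = -1211551/123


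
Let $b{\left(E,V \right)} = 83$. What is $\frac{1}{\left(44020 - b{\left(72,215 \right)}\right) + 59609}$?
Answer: $\frac{1}{103546} \approx 9.6575 \cdot 10^{-6}$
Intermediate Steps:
$\frac{1}{\left(44020 - b{\left(72,215 \right)}\right) + 59609} = \frac{1}{\left(44020 - 83\right) + 59609} = \frac{1}{43937 + 59609} = \frac{1}{103546}$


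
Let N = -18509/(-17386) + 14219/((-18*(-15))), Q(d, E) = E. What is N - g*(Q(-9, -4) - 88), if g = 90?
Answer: 9780087641/1173555 ≈ 8333.7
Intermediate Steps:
N = 63052241/1173555 (N = -18509*(-1/17386) + 14219/270 = 18509/17386 + 14219*(1/270) = 18509/17386 + 14219/270 = 63052241/1173555 ≈ 53.728)
N - g*(Q(-9, -4) - 88) = 63052241/1173555 - 90*(-4 - 88) = 63052241/1173555 - 90*(-92) = 63052241/1173555 - 1*(-8280) = 63052241/1173555 + 8280 = 9780087641/1173555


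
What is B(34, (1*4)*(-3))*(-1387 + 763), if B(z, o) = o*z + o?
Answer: 262080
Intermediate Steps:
B(z, o) = o + o*z
B(34, (1*4)*(-3))*(-1387 + 763) = (((1*4)*(-3))*(1 + 34))*(-1387 + 763) = ((4*(-3))*35)*(-624) = -12*35*(-624) = -420*(-624) = 262080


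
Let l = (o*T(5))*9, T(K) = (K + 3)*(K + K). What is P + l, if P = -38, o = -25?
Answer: -18038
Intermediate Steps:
T(K) = 2*K*(3 + K) (T(K) = (3 + K)*(2*K) = 2*K*(3 + K))
l = -18000 (l = -50*5*(3 + 5)*9 = -50*5*8*9 = -25*80*9 = -2000*9 = -18000)
P + l = -38 - 18000 = -18038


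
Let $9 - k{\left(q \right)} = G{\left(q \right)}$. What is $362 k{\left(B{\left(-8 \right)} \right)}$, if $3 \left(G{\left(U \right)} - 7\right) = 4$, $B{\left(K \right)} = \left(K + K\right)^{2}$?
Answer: $\frac{724}{3} \approx 241.33$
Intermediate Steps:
$B{\left(K \right)} = 4 K^{2}$ ($B{\left(K \right)} = \left(2 K\right)^{2} = 4 K^{2}$)
$G{\left(U \right)} = \frac{25}{3}$ ($G{\left(U \right)} = 7 + \frac{1}{3} \cdot 4 = 7 + \frac{4}{3} = \frac{25}{3}$)
$k{\left(q \right)} = \frac{2}{3}$ ($k{\left(q \right)} = 9 - \frac{25}{3} = \frac{2}{3}$)
$362 k{\left(B{\left(-8 \right)} \right)} = 362 \cdot \frac{2}{3} = \frac{724}{3}$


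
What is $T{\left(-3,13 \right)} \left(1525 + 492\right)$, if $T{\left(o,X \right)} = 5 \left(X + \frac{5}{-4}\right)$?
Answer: $\frac{473995}{4} \approx 1.185 \cdot 10^{5}$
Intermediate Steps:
$T{\left(o,X \right)} = - \frac{25}{4} + 5 X$ ($T{\left(o,X \right)} = 5 \left(X + 5 \left(- \frac{1}{4}\right)\right) = 5 \left(X - \frac{5}{4}\right) = 5 \left(- \frac{5}{4} + X\right) = - \frac{25}{4} + 5 X$)
$T{\left(-3,13 \right)} \left(1525 + 492\right) = \left(- \frac{25}{4} + 5 \cdot 13\right) \left(1525 + 492\right) = \left(- \frac{25}{4} + 65\right) 2017 = \frac{235}{4} \cdot 2017 = \frac{473995}{4}$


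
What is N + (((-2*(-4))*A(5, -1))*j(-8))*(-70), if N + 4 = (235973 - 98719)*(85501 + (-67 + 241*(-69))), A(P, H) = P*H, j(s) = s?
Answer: 9443739066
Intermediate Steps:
A(P, H) = H*P
N = 9443761466 (N = -4 + (235973 - 98719)*(85501 + (-67 + 241*(-69))) = -4 + 137254*(85501 + (-67 - 16629)) = -4 + 137254*(85501 - 16696) = -4 + 137254*68805 = -4 + 9443761470 = 9443761466)
N + (((-2*(-4))*A(5, -1))*j(-8))*(-70) = 9443761466 + (((-2*(-4))*(-1*5))*(-8))*(-70) = 9443761466 + ((8*(-5))*(-8))*(-70) = 9443761466 - 40*(-8)*(-70) = 9443761466 + 320*(-70) = 9443761466 - 22400 = 9443739066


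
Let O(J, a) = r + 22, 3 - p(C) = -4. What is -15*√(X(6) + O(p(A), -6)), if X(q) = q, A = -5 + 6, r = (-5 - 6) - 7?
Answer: -15*√10 ≈ -47.434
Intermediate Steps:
r = -18 (r = -11 - 7 = -18)
A = 1
p(C) = 7 (p(C) = 3 - 1*(-4) = 3 + 4 = 7)
O(J, a) = 4 (O(J, a) = -18 + 22 = 4)
-15*√(X(6) + O(p(A), -6)) = -15*√(6 + 4) = -15*√10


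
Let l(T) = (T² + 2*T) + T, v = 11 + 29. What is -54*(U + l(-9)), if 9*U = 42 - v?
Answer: -2928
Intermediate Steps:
v = 40
l(T) = T² + 3*T
U = 2/9 (U = (42 - 1*40)/9 = (42 - 40)/9 = (⅑)*2 = 2/9 ≈ 0.22222)
-54*(U + l(-9)) = -54*(2/9 - 9*(3 - 9)) = -54*(2/9 - 9*(-6)) = -54*(2/9 + 54) = -54*488/9 = -2928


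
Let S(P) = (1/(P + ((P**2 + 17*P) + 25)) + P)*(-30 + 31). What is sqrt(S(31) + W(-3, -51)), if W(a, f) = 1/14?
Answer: sqrt(907404554)/5404 ≈ 5.5742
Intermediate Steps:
W(a, f) = 1/14
S(P) = P + 1/(25 + P**2 + 18*P) (S(P) = (1/(P + (25 + P**2 + 17*P)) + P)*1 = (1/(25 + P**2 + 18*P) + P)*1 = (P + 1/(25 + P**2 + 18*P))*1 = P + 1/(25 + P**2 + 18*P))
sqrt(S(31) + W(-3, -51)) = sqrt((1 + 31**3 + 18*31**2 + 25*31)/(25 + 31**2 + 18*31) + 1/14) = sqrt((1 + 29791 + 18*961 + 775)/(25 + 961 + 558) + 1/14) = sqrt((1 + 29791 + 17298 + 775)/1544 + 1/14) = sqrt((1/1544)*47865 + 1/14) = sqrt(47865/1544 + 1/14) = sqrt(335827/10808) = sqrt(907404554)/5404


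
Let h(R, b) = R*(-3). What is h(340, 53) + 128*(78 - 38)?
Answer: 4100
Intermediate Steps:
h(R, b) = -3*R
h(340, 53) + 128*(78 - 38) = -3*340 + 128*(78 - 38) = -1020 + 128*40 = -1020 + 5120 = 4100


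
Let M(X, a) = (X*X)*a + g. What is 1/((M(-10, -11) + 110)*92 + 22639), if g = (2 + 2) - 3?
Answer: -1/68349 ≈ -1.4631e-5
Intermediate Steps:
g = 1 (g = 4 - 3 = 1)
M(X, a) = 1 + a*X² (M(X, a) = (X*X)*a + 1 = X²*a + 1 = a*X² + 1 = 1 + a*X²)
1/((M(-10, -11) + 110)*92 + 22639) = 1/(((1 - 11*(-10)²) + 110)*92 + 22639) = 1/(((1 - 11*100) + 110)*92 + 22639) = 1/(((1 - 1100) + 110)*92 + 22639) = 1/((-1099 + 110)*92 + 22639) = 1/(-989*92 + 22639) = 1/(-90988 + 22639) = 1/(-68349) = -1/68349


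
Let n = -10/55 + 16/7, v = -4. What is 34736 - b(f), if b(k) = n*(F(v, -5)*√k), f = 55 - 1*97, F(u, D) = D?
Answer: 34736 + 810*I*√42/77 ≈ 34736.0 + 68.174*I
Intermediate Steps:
f = -42 (f = 55 - 97 = -42)
n = 162/77 (n = -10*1/55 + 16*(⅐) = -2/11 + 16/7 = 162/77 ≈ 2.1039)
b(k) = -810*√k/77 (b(k) = 162*(-5*√k)/77 = -810*√k/77)
34736 - b(f) = 34736 - (-810)*√(-42)/77 = 34736 - (-810)*I*√42/77 = 34736 + 810*I*√42/77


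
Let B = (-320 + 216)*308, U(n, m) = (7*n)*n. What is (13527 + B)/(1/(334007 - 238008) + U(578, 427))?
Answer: -1776461495/224502109413 ≈ -0.0079129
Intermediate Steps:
U(n, m) = 7*n**2
B = -32032 (B = -104*308 = -32032)
(13527 + B)/(1/(334007 - 238008) + U(578, 427)) = (13527 - 32032)/(1/(334007 - 238008) + 7*578**2) = -18505/(1/95999 + 7*334084) = -18505/(1/95999 + 2338588) = -18505/224502109413/95999 = -18505*95999/224502109413 = -1776461495/224502109413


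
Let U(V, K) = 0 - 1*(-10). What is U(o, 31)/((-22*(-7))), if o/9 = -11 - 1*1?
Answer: 5/77 ≈ 0.064935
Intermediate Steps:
o = -108 (o = 9*(-11 - 1*1) = 9*(-11 - 1) = 9*(-12) = -108)
U(V, K) = 10 (U(V, K) = 0 + 10 = 10)
U(o, 31)/((-22*(-7))) = 10/((-22*(-7))) = 10/154 = 10*(1/154) = 5/77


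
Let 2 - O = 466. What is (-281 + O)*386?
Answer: -287570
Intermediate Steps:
O = -464 (O = 2 - 1*466 = 2 - 466 = -464)
(-281 + O)*386 = (-281 - 464)*386 = -745*386 = -287570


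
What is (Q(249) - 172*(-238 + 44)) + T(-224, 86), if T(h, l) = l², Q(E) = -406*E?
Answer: -60330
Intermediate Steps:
(Q(249) - 172*(-238 + 44)) + T(-224, 86) = (-406*249 - 172*(-238 + 44)) + 86² = (-101094 - 172*(-194)) + 7396 = (-101094 + 33368) + 7396 = -67726 + 7396 = -60330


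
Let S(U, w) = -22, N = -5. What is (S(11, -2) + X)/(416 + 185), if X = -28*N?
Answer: 118/601 ≈ 0.19634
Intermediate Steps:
X = 140 (X = -28*(-5) = 140)
(S(11, -2) + X)/(416 + 185) = (-22 + 140)/(416 + 185) = 118/601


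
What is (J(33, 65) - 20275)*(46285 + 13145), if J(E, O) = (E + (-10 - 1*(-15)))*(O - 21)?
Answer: -1105576290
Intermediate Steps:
J(E, O) = (-21 + O)*(5 + E) (J(E, O) = (E + (-10 + 15))*(-21 + O) = (E + 5)*(-21 + O) = (5 + E)*(-21 + O) = (-21 + O)*(5 + E))
(J(33, 65) - 20275)*(46285 + 13145) = ((-105 - 21*33 + 5*65 + 33*65) - 20275)*(46285 + 13145) = ((-105 - 693 + 325 + 2145) - 20275)*59430 = (1672 - 20275)*59430 = -18603*59430 = -1105576290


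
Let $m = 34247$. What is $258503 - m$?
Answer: $224256$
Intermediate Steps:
$258503 - m = 258503 - 34247 = 224256$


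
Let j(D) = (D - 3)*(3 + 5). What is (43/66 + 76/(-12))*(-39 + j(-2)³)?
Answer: 8004875/22 ≈ 3.6386e+5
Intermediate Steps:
j(D) = -24 + 8*D (j(D) = (-3 + D)*8 = -24 + 8*D)
(43/66 + 76/(-12))*(-39 + j(-2)³) = (43/66 + 76/(-12))*(-39 + (-24 + 8*(-2))³) = (43*(1/66) + 76*(-1/12))*(-39 + (-24 - 16)³) = (43/66 - 19/3)*(-39 + (-40)³) = -125*(-39 - 64000)/22 = -125/22*(-64039) = 8004875/22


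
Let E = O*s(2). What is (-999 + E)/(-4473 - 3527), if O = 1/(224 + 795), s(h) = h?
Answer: 1017979/8152000 ≈ 0.12487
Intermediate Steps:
O = 1/1019 ≈ 0.00098135
E = 2/1019 (E = (1/1019)*2 = 2/1019 ≈ 0.0019627)
(-999 + E)/(-4473 - 3527) = (-999 + 2/1019)/(-4473 - 3527) = -1017979/1019/(-8000) = -1017979/1019*(-1/8000) = 1017979/8152000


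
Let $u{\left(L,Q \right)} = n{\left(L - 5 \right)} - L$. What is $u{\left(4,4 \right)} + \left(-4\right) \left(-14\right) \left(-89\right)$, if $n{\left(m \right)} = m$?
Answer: $-4989$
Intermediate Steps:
$u{\left(L,Q \right)} = -5$ ($u{\left(L,Q \right)} = \left(L - 5\right) - L = \left(-5 + L\right) - L = -5$)
$u{\left(4,4 \right)} + \left(-4\right) \left(-14\right) \left(-89\right) = -5 + \left(-4\right) \left(-14\right) \left(-89\right) = -5 + 56 \left(-89\right) = -5 - 4984 = -4989$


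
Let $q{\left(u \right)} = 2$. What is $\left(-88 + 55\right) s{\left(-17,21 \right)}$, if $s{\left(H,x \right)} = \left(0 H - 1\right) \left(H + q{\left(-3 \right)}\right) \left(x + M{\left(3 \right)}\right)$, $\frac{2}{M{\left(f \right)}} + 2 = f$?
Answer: $-11385$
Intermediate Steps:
$M{\left(f \right)} = \frac{2}{-2 + f}$
$s{\left(H,x \right)} = - \left(2 + H\right) \left(2 + x\right)$ ($s{\left(H,x \right)} = \left(0 H - 1\right) \left(H + 2\right) \left(x + \frac{2}{-2 + 3}\right) = \left(0 - 1\right) \left(2 + H\right) \left(x + \frac{2}{1}\right) = - \left(2 + H\right) \left(x + 2 \cdot 1\right) = - \left(2 + H\right) \left(x + 2\right) = - \left(2 + H\right) \left(2 + x\right)$)
$\left(-88 + 55\right) s{\left(-17,21 \right)} = \left(-88 + 55\right) \left(-4 - -34 - 42 - \left(-17\right) 21\right) = - 33 \left(-4 + 34 - 42 + 357\right) = \left(-33\right) 345 = -11385$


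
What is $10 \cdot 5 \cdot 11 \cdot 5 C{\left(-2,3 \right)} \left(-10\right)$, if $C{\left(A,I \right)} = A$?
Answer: $55000$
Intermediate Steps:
$10 \cdot 5 \cdot 11 \cdot 5 C{\left(-2,3 \right)} \left(-10\right) = 10 \cdot 5 \cdot 11 \cdot 5 \left(-2\right) \left(-10\right) = 50 \cdot 11 \left(\left(-10\right) \left(-10\right)\right) = 550 \cdot 100 = 55000$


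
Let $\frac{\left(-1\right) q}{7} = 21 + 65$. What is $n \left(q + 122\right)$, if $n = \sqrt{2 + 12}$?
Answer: $- 480 \sqrt{14} \approx -1796.0$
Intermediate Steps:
$q = -602$ ($q = - 7 \left(21 + 65\right) = \left(-7\right) 86 = -602$)
$n = \sqrt{14} \approx 3.7417$
$n \left(q + 122\right) = \sqrt{14} \left(-602 + 122\right) = \sqrt{14} \left(-480\right) = - 480 \sqrt{14}$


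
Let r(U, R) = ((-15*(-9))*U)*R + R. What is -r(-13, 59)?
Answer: 103486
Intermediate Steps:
r(U, R) = R + 135*R*U (r(U, R) = (135*U)*R + R = 135*R*U + R = R + 135*R*U)
-r(-13, 59) = -59*(1 + 135*(-13)) = -59*(1 - 1755) = -59*(-1754) = -1*(-103486) = 103486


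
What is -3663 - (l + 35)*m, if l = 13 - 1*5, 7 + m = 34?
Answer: -4824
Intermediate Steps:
m = 27 (m = -7 + 34 = 27)
l = 8 (l = 13 - 5 = 8)
-3663 - (l + 35)*m = -3663 - (8 + 35)*27 = -3663 - 43*27 = -3663 - 1*1161 = -3663 - 1161 = -4824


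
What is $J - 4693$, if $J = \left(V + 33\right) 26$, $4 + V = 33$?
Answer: $-3081$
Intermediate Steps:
$V = 29$ ($V = -4 + 33 = 29$)
$J = 1612$ ($J = \left(29 + 33\right) 26 = 62 \cdot 26 = 1612$)
$J - 4693 = 1612 - 4693 = -3081$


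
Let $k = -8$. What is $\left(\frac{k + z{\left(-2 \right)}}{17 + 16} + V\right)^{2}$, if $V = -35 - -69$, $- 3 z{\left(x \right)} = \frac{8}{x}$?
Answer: $\frac{11195716}{9801} \approx 1142.3$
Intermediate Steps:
$z{\left(x \right)} = - \frac{8}{3 x}$ ($z{\left(x \right)} = - \frac{8 \frac{1}{x}}{3} = - \frac{8}{3 x}$)
$V = 34$ ($V = -35 + 69 = 34$)
$\left(\frac{k + z{\left(-2 \right)}}{17 + 16} + V\right)^{2} = \left(\frac{-8 - \frac{8}{3 \left(-2\right)}}{17 + 16} + 34\right)^{2} = \left(\frac{-8 - - \frac{4}{3}}{33} + 34\right)^{2} = \left(\left(-8 + \frac{4}{3}\right) \frac{1}{33} + 34\right)^{2} = \left(\left(- \frac{20}{3}\right) \frac{1}{33} + 34\right)^{2} = \left(- \frac{20}{99} + 34\right)^{2} = \left(\frac{3346}{99}\right)^{2} = \frac{11195716}{9801}$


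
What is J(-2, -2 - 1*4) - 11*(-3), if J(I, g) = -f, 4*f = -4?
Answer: 34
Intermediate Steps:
f = -1 (f = (¼)*(-4) = -1)
J(I, g) = 1 (J(I, g) = -1*(-1) = 1)
J(-2, -2 - 1*4) - 11*(-3) = 1 - 11*(-3) = 1 + 33 = 34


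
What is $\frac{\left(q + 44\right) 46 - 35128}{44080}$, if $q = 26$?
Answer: $- \frac{7977}{11020} \approx -0.72387$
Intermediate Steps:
$\frac{\left(q + 44\right) 46 - 35128}{44080} = \frac{\left(26 + 44\right) 46 - 35128}{44080} = \left(70 \cdot 46 - 35128\right) \frac{1}{44080} = \left(3220 - 35128\right) \frac{1}{44080} = \left(-31908\right) \frac{1}{44080} = - \frac{7977}{11020}$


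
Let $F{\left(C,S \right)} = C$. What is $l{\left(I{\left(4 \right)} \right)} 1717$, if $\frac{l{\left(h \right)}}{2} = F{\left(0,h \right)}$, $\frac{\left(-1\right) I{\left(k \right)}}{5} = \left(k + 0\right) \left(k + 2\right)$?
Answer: $0$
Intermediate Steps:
$I{\left(k \right)} = - 5 k \left(2 + k\right)$ ($I{\left(k \right)} = - 5 \left(k + 0\right) \left(k + 2\right) = - 5 k \left(2 + k\right)$)
$l{\left(h \right)} = 0$ ($l{\left(h \right)} = 2 \cdot 0 = 0$)
$l{\left(I{\left(4 \right)} \right)} 1717 = 0 \cdot 1717 = 0$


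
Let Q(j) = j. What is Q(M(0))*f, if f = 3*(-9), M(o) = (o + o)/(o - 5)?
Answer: 0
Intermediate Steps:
M(o) = 2*o/(-5 + o) (M(o) = (2*o)/(-5 + o) = 2*o/(-5 + o))
f = -27
Q(M(0))*f = (2*0/(-5 + 0))*(-27) = (2*0/(-5))*(-27) = (2*0*(-1/5))*(-27) = 0*(-27) = 0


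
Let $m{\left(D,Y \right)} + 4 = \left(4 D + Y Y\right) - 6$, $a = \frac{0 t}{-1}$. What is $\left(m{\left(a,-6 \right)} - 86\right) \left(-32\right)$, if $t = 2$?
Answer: $1920$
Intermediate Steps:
$a = 0$ ($a = \frac{0 \cdot 2}{-1} = 0 \left(-1\right) = 0$)
$m{\left(D,Y \right)} = -10 + Y^{2} + 4 D$ ($m{\left(D,Y \right)} = -4 - \left(6 - 4 D - Y Y\right) = -4 - \left(6 - Y^{2} - 4 D\right) = -4 + \left(-6 + Y^{2} + 4 D\right) = -10 + Y^{2} + 4 D$)
$\left(m{\left(a,-6 \right)} - 86\right) \left(-32\right) = \left(\left(-10 + \left(-6\right)^{2} + 4 \cdot 0\right) - 86\right) \left(-32\right) = \left(\left(-10 + 36 + 0\right) - 86\right) \left(-32\right) = \left(26 - 86\right) \left(-32\right) = \left(-60\right) \left(-32\right) = 1920$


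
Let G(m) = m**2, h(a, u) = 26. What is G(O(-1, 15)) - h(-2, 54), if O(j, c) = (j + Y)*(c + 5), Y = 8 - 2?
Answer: 9974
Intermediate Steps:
Y = 6
O(j, c) = (5 + c)*(6 + j) (O(j, c) = (j + 6)*(c + 5) = (6 + j)*(5 + c) = (5 + c)*(6 + j))
G(O(-1, 15)) - h(-2, 54) = (30 + 5*(-1) + 6*15 + 15*(-1))**2 - 1*26 = (30 - 5 + 90 - 15)**2 - 26 = 100**2 - 26 = 10000 - 26 = 9974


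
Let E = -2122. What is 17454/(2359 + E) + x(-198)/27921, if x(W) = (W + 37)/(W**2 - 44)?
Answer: 6361321829761/86377522440 ≈ 73.646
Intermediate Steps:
x(W) = (37 + W)/(-44 + W**2)
17454/(2359 + E) + x(-198)/27921 = 17454/(2359 - 2122) + ((37 - 198)/(-44 + (-198)**2))/27921 = 17454/237 + (-161/(-44 + 39204))*(1/27921) = 17454*(1/237) + (-161/39160)*(1/27921) = 5818/79 + ((1/39160)*(-161))*(1/27921) = 5818/79 - 161/39160*1/27921 = 5818/79 - 161/1093386360 = 6361321829761/86377522440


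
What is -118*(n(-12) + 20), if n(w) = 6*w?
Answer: 6136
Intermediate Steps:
-118*(n(-12) + 20) = -118*(6*(-12) + 20) = -118*(-72 + 20) = -118*(-52) = 6136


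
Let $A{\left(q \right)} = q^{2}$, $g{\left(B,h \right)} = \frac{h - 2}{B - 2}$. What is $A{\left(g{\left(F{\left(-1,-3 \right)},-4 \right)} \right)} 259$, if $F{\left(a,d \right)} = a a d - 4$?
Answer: $\frac{1036}{9} \approx 115.11$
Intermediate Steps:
$F{\left(a,d \right)} = -4 + d a^{2}$ ($F{\left(a,d \right)} = a^{2} d - 4 = d a^{2} - 4 = -4 + d a^{2}$)
$g{\left(B,h \right)} = \frac{-2 + h}{-2 + B}$
$A{\left(g{\left(F{\left(-1,-3 \right)},-4 \right)} \right)} 259 = \left(\frac{-2 - 4}{-2 - \left(4 + 3 \left(-1\right)^{2}\right)}\right)^{2} \cdot 259 = \left(\frac{1}{-2 - 7} \left(-6\right)\right)^{2} \cdot 259 = \left(\frac{1}{-9} \left(-6\right)\right)^{2} \cdot 259 = \left(\left(- \frac{1}{9}\right) \left(-6\right)\right)^{2} \cdot 259 = \left(\frac{2}{3}\right)^{2} \cdot 259 = \frac{4}{9} \cdot 259 = \frac{1036}{9}$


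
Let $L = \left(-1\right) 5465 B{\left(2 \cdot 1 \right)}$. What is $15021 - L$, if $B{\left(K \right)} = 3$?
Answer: $31416$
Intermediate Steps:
$L = -16395$ ($L = \left(-1\right) 5465 \cdot 3 = \left(-5465\right) 3 = -16395$)
$15021 - L = 15021 - -16395 = 15021 + 16395 = 31416$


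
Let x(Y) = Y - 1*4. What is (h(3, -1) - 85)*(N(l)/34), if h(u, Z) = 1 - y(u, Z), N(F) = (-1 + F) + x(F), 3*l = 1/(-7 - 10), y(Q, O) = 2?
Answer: 11051/867 ≈ 12.746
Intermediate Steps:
x(Y) = -4 + Y (x(Y) = Y - 4 = -4 + Y)
l = -1/51 (l = 1/(3*(-7 - 10)) = (⅓)/(-17) = (⅓)*(-1/17) = -1/51 ≈ -0.019608)
N(F) = -5 + 2*F (N(F) = (-1 + F) + (-4 + F) = -5 + 2*F)
h(u, Z) = -1 (h(u, Z) = 1 - 1*2 = 1 - 2 = -1)
(h(3, -1) - 85)*(N(l)/34) = (-1 - 85)*((-5 + 2*(-1/51))/34) = -86*(-5 - 2/51)/34 = -(-22102)/(51*34) = -86*(-257/1734) = 11051/867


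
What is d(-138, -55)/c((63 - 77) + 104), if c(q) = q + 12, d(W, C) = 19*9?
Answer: 57/34 ≈ 1.6765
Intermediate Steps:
d(W, C) = 171
c(q) = 12 + q
d(-138, -55)/c((63 - 77) + 104) = 171/(12 + ((63 - 77) + 104)) = 171/(12 + (-14 + 104)) = 171/(12 + 90) = 171/102 = 171*(1/102) = 57/34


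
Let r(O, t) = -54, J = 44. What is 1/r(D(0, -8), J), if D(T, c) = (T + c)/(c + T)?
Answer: -1/54 ≈ -0.018519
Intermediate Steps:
D(T, c) = 1 (D(T, c) = (T + c)/(T + c) = 1)
1/r(D(0, -8), J) = 1/(-54) = -1/54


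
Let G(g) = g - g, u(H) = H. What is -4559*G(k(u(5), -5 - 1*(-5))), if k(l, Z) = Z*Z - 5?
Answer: 0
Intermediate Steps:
k(l, Z) = -5 + Z² (k(l, Z) = Z² - 5 = -5 + Z²)
G(g) = 0
-4559*G(k(u(5), -5 - 1*(-5))) = -4559*0 = 0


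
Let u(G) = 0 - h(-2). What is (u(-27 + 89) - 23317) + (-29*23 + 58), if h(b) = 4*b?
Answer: -23918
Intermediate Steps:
u(G) = 8 (u(G) = 0 - 4*(-2) = 0 - 1*(-8) = 0 + 8 = 8)
(u(-27 + 89) - 23317) + (-29*23 + 58) = (8 - 23317) + (-29*23 + 58) = -23309 + (-667 + 58) = -23309 - 609 = -23918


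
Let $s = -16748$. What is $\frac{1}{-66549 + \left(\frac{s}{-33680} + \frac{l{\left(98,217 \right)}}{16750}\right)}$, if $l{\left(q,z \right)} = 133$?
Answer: $- \frac{14103500}{938566696289} \approx -1.5027 \cdot 10^{-5}$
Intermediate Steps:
$\frac{1}{-66549 + \left(\frac{s}{-33680} + \frac{l{\left(98,217 \right)}}{16750}\right)} = \frac{1}{-66549 + \left(- \frac{16748}{-33680} + \frac{133}{16750}\right)} = \frac{1}{-66549 + \left(\left(-16748\right) \left(- \frac{1}{33680}\right) + 133 \cdot \frac{1}{16750}\right)} = \frac{1}{-66549 + \left(\frac{4187}{8420} + \frac{133}{16750}\right)} = \frac{1}{-66549 + \frac{7125211}{14103500}} = \frac{1}{- \frac{938566696289}{14103500}} = - \frac{14103500}{938566696289}$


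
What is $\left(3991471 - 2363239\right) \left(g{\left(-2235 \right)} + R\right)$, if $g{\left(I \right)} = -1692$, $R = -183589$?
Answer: $-301680453192$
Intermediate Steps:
$\left(3991471 - 2363239\right) \left(g{\left(-2235 \right)} + R\right) = \left(3991471 - 2363239\right) \left(-1692 - 183589\right) = 1628232 \left(-185281\right) = -301680453192$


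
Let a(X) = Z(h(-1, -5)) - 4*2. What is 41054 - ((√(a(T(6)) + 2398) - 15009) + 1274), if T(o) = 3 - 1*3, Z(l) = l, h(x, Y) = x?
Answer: 54789 - √2389 ≈ 54740.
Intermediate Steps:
T(o) = 0 (T(o) = 3 - 3 = 0)
a(X) = -9 (a(X) = -1 - 4*2 = -1 - 8 = -9)
41054 - ((√(a(T(6)) + 2398) - 15009) + 1274) = 41054 - ((√(-9 + 2398) - 15009) + 1274) = 41054 - ((√2389 - 15009) + 1274) = 41054 - ((-15009 + √2389) + 1274) = 41054 - (-13735 + √2389) = 41054 + (13735 - √2389) = 54789 - √2389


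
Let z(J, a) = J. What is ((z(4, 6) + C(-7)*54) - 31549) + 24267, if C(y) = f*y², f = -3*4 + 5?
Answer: -25800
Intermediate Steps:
f = -7 (f = -12 + 5 = -7)
C(y) = -7*y²
((z(4, 6) + C(-7)*54) - 31549) + 24267 = ((4 - 7*(-7)²*54) - 31549) + 24267 = ((4 - 7*49*54) - 31549) + 24267 = ((4 - 343*54) - 31549) + 24267 = ((4 - 18522) - 31549) + 24267 = (-18518 - 31549) + 24267 = -50067 + 24267 = -25800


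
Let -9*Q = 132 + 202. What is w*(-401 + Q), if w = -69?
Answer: 90689/3 ≈ 30230.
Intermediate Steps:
Q = -334/9 (Q = -(132 + 202)/9 = -⅑*334 = -334/9 ≈ -37.111)
w*(-401 + Q) = -69*(-401 - 334/9) = -69*(-3943/9) = 90689/3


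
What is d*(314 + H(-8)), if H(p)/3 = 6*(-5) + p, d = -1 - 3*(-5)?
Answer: 2800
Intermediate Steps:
d = 14 (d = -1 + 15 = 14)
H(p) = -90 + 3*p (H(p) = 3*(6*(-5) + p) = 3*(-30 + p) = -90 + 3*p)
d*(314 + H(-8)) = 14*(314 + (-90 + 3*(-8))) = 14*(314 + (-90 - 24)) = 14*(314 - 114) = 14*200 = 2800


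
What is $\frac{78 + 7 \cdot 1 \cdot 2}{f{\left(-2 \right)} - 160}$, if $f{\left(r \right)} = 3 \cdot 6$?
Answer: $- \frac{46}{71} \approx -0.64789$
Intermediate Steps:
$f{\left(r \right)} = 18$
$\frac{78 + 7 \cdot 1 \cdot 2}{f{\left(-2 \right)} - 160} = \frac{78 + 7 \cdot 1 \cdot 2}{18 - 160} = \frac{78 + 7 \cdot 2}{-142} = \left(78 + 14\right) \left(- \frac{1}{142}\right) = 92 \left(- \frac{1}{142}\right) = - \frac{46}{71}$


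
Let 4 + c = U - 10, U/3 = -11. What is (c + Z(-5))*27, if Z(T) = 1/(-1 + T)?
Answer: -2547/2 ≈ -1273.5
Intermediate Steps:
U = -33 (U = 3*(-11) = -33)
c = -47 (c = -4 + (-33 - 10) = -4 - 43 = -47)
(c + Z(-5))*27 = (-47 + 1/(-1 - 5))*27 = (-47 + 1/(-6))*27 = (-47 - ⅙)*27 = -283/6*27 = -2547/2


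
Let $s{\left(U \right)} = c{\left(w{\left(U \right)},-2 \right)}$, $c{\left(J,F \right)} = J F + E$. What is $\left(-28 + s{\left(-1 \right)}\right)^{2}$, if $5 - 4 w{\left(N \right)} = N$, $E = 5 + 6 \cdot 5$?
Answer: $16$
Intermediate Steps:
$E = 35$ ($E = 5 + 30 = 35$)
$w{\left(N \right)} = \frac{5}{4} - \frac{N}{4}$
$c{\left(J,F \right)} = 35 + F J$ ($c{\left(J,F \right)} = J F + 35 = F J + 35 = 35 + F J$)
$s{\left(U \right)} = \frac{65}{2} + \frac{U}{2}$ ($s{\left(U \right)} = 35 - 2 \left(\frac{5}{4} - \frac{U}{4}\right) = 35 + \left(- \frac{5}{2} + \frac{U}{2}\right) = \frac{65}{2} + \frac{U}{2}$)
$\left(-28 + s{\left(-1 \right)}\right)^{2} = \left(-28 + \left(\frac{65}{2} + \frac{1}{2} \left(-1\right)\right)\right)^{2} = \left(-28 + \left(\frac{65}{2} - \frac{1}{2}\right)\right)^{2} = \left(-28 + 32\right)^{2} = 4^{2} = 16$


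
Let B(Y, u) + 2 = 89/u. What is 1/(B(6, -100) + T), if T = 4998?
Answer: 100/499511 ≈ 0.00020020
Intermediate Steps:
B(Y, u) = -2 + 89/u
1/(B(6, -100) + T) = 1/((-2 + 89/(-100)) + 4998) = 1/((-2 + 89*(-1/100)) + 4998) = 1/((-2 - 89/100) + 4998) = 1/(-289/100 + 4998) = 1/(499511/100) = 100/499511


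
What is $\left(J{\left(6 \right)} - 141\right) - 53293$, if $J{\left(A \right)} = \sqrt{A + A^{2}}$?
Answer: $-53434 + \sqrt{42} \approx -53428.0$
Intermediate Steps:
$\left(J{\left(6 \right)} - 141\right) - 53293 = \left(\sqrt{6 \left(1 + 6\right)} - 141\right) - 53293 = \left(\sqrt{6 \cdot 7} - 141\right) - 53293 = \left(\sqrt{42} - 141\right) - 53293 = \left(-141 + \sqrt{42}\right) - 53293 = -53434 + \sqrt{42}$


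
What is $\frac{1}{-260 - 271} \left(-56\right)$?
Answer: $\frac{56}{531} \approx 0.10546$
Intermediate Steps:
$\frac{1}{-260 - 271} \left(-56\right) = \frac{1}{-531} \left(-56\right) = \left(- \frac{1}{531}\right) \left(-56\right) = \frac{56}{531}$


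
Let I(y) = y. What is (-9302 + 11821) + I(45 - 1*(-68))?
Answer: 2632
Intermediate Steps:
(-9302 + 11821) + I(45 - 1*(-68)) = (-9302 + 11821) + (45 - 1*(-68)) = 2519 + (45 + 68) = 2519 + 113 = 2632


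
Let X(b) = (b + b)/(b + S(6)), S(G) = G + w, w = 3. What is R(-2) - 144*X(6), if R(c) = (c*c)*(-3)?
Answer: -636/5 ≈ -127.20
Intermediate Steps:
S(G) = 3 + G (S(G) = G + 3 = 3 + G)
X(b) = 2*b/(9 + b) (X(b) = (b + b)/(b + (3 + 6)) = (2*b)/(b + 9) = (2*b)/(9 + b) = 2*b/(9 + b))
R(c) = -3*c² (R(c) = c²*(-3) = -3*c²)
R(-2) - 144*X(6) = -3*(-2)² - 288*6/(9 + 6) = -3*4 - 288*6/15 = -12 - 288*6/15 = -12 - 144*⅘ = -12 - 576/5 = -636/5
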